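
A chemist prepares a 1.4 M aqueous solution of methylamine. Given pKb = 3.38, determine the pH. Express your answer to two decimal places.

pH = 12.38

CH3NH2 + H2O ⇌ CH3NH3+ + OH-
Kb = 10^(−3.38) = 4.17 × 10^-4
Kb = [OH-]²/(1.4 − [OH-]) = 4.17 × 10^-4
Since Kb ≪ C₀, [OH-] ≈ √(Kb·C₀) = 2.42 × 10^-2 M.
([OH-]/C₀ = 1.7% < 5%, so the approximation holds.)
pOH = 1.62, so pH = 14.00 − pOH = 12.38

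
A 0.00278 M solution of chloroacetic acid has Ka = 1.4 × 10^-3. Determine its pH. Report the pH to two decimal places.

pH = 2.86

ClCH2COOH ⇌ ClCH2COO- + H+
Ka = [H+]²/(0.00278 − [H+]) = 1.4 × 10^-3
The 5% rule fails; solving [H+]² + Ka·[H+] − Ka·C₀ = 0 exactly:
[H+] = (−Ka + √(Ka² + 4·Ka·C₀))/2 = 1.39 × 10^-3 M
pH = −log(1.39 × 10^-3) = 2.86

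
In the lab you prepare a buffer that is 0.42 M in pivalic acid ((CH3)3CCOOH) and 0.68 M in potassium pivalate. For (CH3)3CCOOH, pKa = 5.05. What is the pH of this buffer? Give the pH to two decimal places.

pH = 5.26

Using pH = pKa + log([base]/[acid]) with [base]/[acid] = 0.68/0.42:
pH = 5.05 + (+0.209) = 5.26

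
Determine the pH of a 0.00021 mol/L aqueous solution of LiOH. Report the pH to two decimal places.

LiOH is a strong base; [OH-] = 0.00021 M.
pOH = -log(0.00021) = 3.68
pH = 14.00 - 3.68 = 10.32

pH = 10.32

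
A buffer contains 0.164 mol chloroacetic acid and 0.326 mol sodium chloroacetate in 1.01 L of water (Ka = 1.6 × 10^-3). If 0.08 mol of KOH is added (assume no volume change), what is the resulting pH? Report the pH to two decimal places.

OH- converts ClCH2COOH to ClCH2COO-: ClCH2COOH → 0.084 mol, ClCH2COO- → 0.406 mol.
pKa = −log(1.6 × 10^-3) = 2.796
pH = pKa + log(n_ClCH2COO-/n_ClCH2COOH) = 2.796 + log(0.406/0.084) = 2.796 + (+0.684)

pH = 3.48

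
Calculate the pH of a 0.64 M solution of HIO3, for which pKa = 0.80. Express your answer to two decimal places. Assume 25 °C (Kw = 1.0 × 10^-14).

pH = 0.60

HIO3 ⇌ IO3- + H+
Ka = 10^(−0.80) = 1.58 × 10^-1
Ka = [H+]²/(0.64 − [H+]) = 1.58 × 10^-1
The 5% rule fails; solving [H+]² + Ka·[H+] − Ka·C₀ = 0 exactly:
[H+] = [−0.158 + √(0.158² + 0.404)]/2 = 2.49 × 10^-1 M
pH = −log[H+] = −log(2.49 × 10^-1) = 0.60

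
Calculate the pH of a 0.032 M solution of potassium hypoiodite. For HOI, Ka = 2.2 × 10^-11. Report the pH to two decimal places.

OI- is the conjugate base of the weak acid HOI.
Kb = Kw/Ka = 1.0×10^-14 / 2.2 × 10^-11 = 4.55 × 10^-4
From the ICE table, Kb = [OH-]²/(0.032 − [OH-]) = 4.55 × 10^-4.
Here C₀/Kb ≈ 70.3, so the small-[OH-] approximation fails. Use the quadratic:
[OH-] = (−Kb + √(Kb² + 4·Kb·C₀))/2 = 3.60 × 10^-3 M
pOH = −log(3.60 × 10^-3) = 2.44; pH = 14.00 − 2.44 = 11.56

pH = 11.56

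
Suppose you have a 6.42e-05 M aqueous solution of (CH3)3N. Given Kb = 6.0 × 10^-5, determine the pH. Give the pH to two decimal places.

(CH3)3N + H2O ⇌ (CH3)3NH+ + OH-
Kb = x²/(6.42e-05 − x) = 6.0 × 10^-5
Here C₀/Kb ≈ 1.07, so the small-x approximation fails. Use the quadratic:
x = (−Kb + √(Kb² + 4·Kb·C₀))/2 = 3.89 × 10^-5 M
pOH = 4.41, so pH = 14.00 − pOH = 9.59

pH = 9.59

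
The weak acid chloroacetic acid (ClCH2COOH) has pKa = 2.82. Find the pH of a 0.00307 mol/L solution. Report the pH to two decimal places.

ClCH2COOH ⇌ ClCH2COO- + H+
Ka = 10^(−2.82) = 1.51 × 10^-3
Ka = [H+]²/(0.00307 − [H+]) = 1.51 × 10^-3
The 5% rule fails; solving [H+]² + Ka·[H+] − Ka·C₀ = 0 exactly:
[H+] = (−Ka + √(Ka² + 4·Ka·C₀))/2 = 1.53 × 10^-3 M
pH = −log(1.53 × 10^-3) = 2.82

pH = 2.82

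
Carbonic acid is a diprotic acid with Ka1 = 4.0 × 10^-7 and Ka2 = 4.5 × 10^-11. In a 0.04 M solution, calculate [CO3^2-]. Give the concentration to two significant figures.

First ionization gives [H+] ≈ [HCO3-] = 1.26 × 10^-4 M.
Second step: Ka2 = [H+][CO3^2-]/[HCO3-] ≈ [CO3^2-] (since [H+] ≈ [HCO3-]).
So [CO3^2-] ≈ Ka2.

4.5 × 10^-11 M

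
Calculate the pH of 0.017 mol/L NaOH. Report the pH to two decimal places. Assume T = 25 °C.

NaOH is a strong base; [OH-] = 0.017 M.
pOH = -log(0.017) = 1.77
pH = 14.00 - 1.77 = 12.23

pH = 12.23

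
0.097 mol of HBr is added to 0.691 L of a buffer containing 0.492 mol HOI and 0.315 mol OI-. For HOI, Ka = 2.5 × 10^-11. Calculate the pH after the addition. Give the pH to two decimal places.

pH = 10.17

After neutralization: n(HOI) = 0.589 mol, n(OI-) = 0.218 mol.
pKa = −log(2.5 × 10^-11) = 10.602
Henderson–Hasselbalch with mole ratio 0.218/0.589: pH = 10.602 + (-0.432)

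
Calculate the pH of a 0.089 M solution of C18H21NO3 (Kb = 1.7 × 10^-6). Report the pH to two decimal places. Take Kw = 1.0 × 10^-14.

C18H21NO3 + H2O ⇌ C18H22NO3+ + OH-
Let x = [OH-] at equilibrium. Kb = x²/(0.089 − x).
Neglecting x in the denominator: x = √(1.7 × 10^-6 × 0.089) = 3.89 × 10^-4 M
Check: 0.44% ionized — well under 5%, approximation valid.
pOH = −log(3.89 × 10^-4) = 3.41; pH = 14.00 − 3.41 = 10.59

pH = 10.59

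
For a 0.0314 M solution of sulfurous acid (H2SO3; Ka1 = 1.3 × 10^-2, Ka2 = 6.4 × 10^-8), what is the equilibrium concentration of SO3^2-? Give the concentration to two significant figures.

First ionization gives [H+] ≈ [HSO3-] = 1.47 × 10^-2 M.
Second step: Ka2 = [H+][SO3^2-]/[HSO3-] ≈ [SO3^2-] (since [H+] ≈ [HSO3-]).
So [SO3^2-] ≈ Ka2.

6.4 × 10^-8 M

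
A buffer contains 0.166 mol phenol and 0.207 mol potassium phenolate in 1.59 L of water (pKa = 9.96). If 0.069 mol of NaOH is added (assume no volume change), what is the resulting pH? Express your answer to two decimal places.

pH = 10.41

OH- converts C6H5OH to C6H5O-: C6H5OH → 0.097 mol, C6H5O- → 0.276 mol.
pH = pKa + log(n_C6H5O-/n_C6H5OH) = 9.96 + log(0.276/0.097) = 9.96 + (+0.454)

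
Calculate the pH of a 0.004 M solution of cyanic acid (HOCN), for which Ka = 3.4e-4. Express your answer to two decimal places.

HOCN ⇌ OCN- + H+
Let x = [H+] at equilibrium. Ka = x²/(0.004 − x).
The 5% rule fails; solving x² + Ka·x − Ka·C₀ = 0 exactly:
x = (−Ka + √(Ka² + 4·Ka·C₀))/2 = 1.01 × 10^-3 M
pH = −log[H+] = −log(1.01 × 10^-3) = 3.00

pH = 3.00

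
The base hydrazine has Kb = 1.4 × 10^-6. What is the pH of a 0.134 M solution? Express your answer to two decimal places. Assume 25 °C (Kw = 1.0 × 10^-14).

N2H4 + H2O ⇌ N2H5+ + OH-
Kb = x²/(0.134 − x) = 1.4 × 10^-6
Since Kb ≪ C₀, x ≈ √(Kb·C₀) = 4.33 × 10^-4 M.
(x/C₀ = 0.32% < 5%, so the approximation holds.)
pOH = 3.36, so pH = 14.00 − pOH = 10.64

pH = 10.64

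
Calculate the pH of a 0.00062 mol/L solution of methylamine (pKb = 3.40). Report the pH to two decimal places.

CH3NH2 + H2O ⇌ CH3NH3+ + OH-
Kb = 10^(−3.40) = 3.98 × 10^-4
From the ICE table, Kb = [OH-]²/(0.00062 − [OH-]) = 3.98 × 10^-4.
The 5% rule fails; solving [OH-]² + Kb·[OH-] − Kb·C₀ = 0 exactly:
[OH-] = [−0.000398 + √(0.000398² + 9.87e-07)]/2 = 3.36 × 10^-4 M
pOH = 3.47, so pH = 14.00 − pOH = 10.53

pH = 10.53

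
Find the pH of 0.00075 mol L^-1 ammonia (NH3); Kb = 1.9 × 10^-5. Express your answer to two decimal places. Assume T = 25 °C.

NH3 + H2O ⇌ NH4+ + OH-
From the ICE table, Kb = [OH-]²/(0.00075 − [OH-]) = 1.9 × 10^-5.
Here C₀/Kb ≈ 39.5, so the small-[OH-] approximation fails. Use the quadratic:
[OH-] = [−1.9e-05 + √(1.9e-05² + 5.7e-08)]/2 = 1.10 × 10^-4 M
pOH = −log(1.10 × 10^-4) = 3.96; pH = 14.00 − 3.96 = 10.04

pH = 10.04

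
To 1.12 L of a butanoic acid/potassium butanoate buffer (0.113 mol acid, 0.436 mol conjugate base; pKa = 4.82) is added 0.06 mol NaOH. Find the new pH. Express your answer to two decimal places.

pH = 5.79

OH- converts CH3(CH2)2COOH to CH3(CH2)2COO-: CH3(CH2)2COOH → 0.053 mol, CH3(CH2)2COO- → 0.496 mol.
pH = pKa + log([A⁻]/[HA]) = 4.82 + log(0.496/0.053) = 4.82 +0.971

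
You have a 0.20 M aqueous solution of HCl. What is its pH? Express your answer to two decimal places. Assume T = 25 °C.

HCl is a strong acid and dissociates completely, so [H+] = 0.20 M.
pH = -log(0.2) = 0.70

pH = 0.70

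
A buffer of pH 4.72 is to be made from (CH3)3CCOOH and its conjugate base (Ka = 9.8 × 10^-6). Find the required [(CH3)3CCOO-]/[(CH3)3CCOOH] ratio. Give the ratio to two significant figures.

pKa = -log(9.8 × 10^-6) = 5.009
pH = pKa + log(r) ⇒ log(r) = 4.72 − 5.009 = -0.289
r = [(CH3)3CCOO-]/[(CH3)3CCOOH] = 10^(-0.289) = 0.514

ratio = 0.51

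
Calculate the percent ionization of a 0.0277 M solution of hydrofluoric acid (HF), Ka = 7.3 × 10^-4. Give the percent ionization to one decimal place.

HF ⇌ F- + H+; let x = [H+] at equilibrium.
Solve x² + 0.00073x − 2.02e-05 = 0 → x = 4.15 × 10^-3 M
% ionization = x/C₀ × 100% = 4.15 × 10^-3/0.0277 × 100% = 15.0%

15.0%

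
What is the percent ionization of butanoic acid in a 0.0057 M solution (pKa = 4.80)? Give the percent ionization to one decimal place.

CH3(CH2)2COOH ⇌ CH3(CH2)2COO- + H+; let x = [H+] at equilibrium.
Ka = 10^(−4.80) = 1.58 × 10^-5
Solve x² + 1.58e-05x − 9.01e-08 = 0 → x = 2.92 × 10^-4 M
Fraction ionized = 2.92 × 10^-4 / 0.0057 = 0.0512 → 5.1%

5.1%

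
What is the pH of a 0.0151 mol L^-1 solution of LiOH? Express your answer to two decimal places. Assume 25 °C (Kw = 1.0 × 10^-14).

LiOH is a strong base; [OH-] = 0.0151 M.
pOH = -log(0.0151) = 1.82
pH = 14.00 - 1.82 = 12.18

pH = 12.18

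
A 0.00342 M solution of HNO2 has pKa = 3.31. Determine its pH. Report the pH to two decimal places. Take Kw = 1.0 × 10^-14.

pH = 2.97

HNO2 ⇌ NO2- + H+
Ka = 10^(−3.31) = 4.90 × 10^-4
From the ICE table, Ka = [H+]²/(0.00342 − [H+]) = 4.90 × 10^-4.
Here C₀/Ka ≈ 6.98, so the small-[H+] approximation fails. Use the quadratic:
[H+] = (−Ka + √(Ka² + 4·Ka·C₀))/2 = 1.07 × 10^-3 M
pH = −log[H+] = −log(1.07 × 10^-3) = 2.97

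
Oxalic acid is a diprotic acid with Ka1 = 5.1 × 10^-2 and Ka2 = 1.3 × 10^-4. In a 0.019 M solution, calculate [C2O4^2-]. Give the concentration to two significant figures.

First ionization gives [H+] ≈ [HC2O4-] = 1.47 × 10^-2 M.
Second step: Ka2 = [H+][C2O4^2-]/[HC2O4-] ≈ [C2O4^2-] (since [H+] ≈ [HC2O4-]).
So [C2O4^2-] ≈ Ka2.

1.3 × 10^-4 M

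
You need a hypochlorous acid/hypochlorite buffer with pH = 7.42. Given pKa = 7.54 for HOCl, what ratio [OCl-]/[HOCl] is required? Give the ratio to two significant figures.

pH = pKa + log(r) ⇒ log(r) = 7.42 − 7.54 = -0.12
r = [OCl-]/[HOCl] = 10^(-0.12) = 0.759

ratio = 0.76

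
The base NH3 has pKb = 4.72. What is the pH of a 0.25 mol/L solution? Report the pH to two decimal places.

pH = 11.34

NH3 + H2O ⇌ NH4+ + OH-
Kb = 10^(−4.72) = 1.91 × 10^-5
Let x = [OH-] at equilibrium. Kb = x²/(0.25 − x).
Neglecting x in the denominator: x = √(1.91 × 10^-5 × 0.25) = 2.19 × 10^-3 M
Check: 0.87% ionized — well under 5%, approximation valid.
pOH = 2.66, so pH = 14.00 − pOH = 11.34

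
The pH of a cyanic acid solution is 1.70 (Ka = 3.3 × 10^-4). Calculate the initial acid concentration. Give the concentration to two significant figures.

[H+] = 10^(-1.70) = 2.00 × 10^-2 M = x
Ka = x²/(C₀ − x) ⇒ C₀ = x + x²/Ka
C₀ = 2.00 × 10^-2 + (2.00 × 10^-2)²/(3.3 × 10^-4) = 1.23 M

C₀ = 1.2 M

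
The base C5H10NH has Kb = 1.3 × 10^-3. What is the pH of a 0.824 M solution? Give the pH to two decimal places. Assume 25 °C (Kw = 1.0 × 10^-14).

C5H10NH + H2O ⇌ C5H10NH2+ + OH-
Kb = x²/(0.824 − x) = 1.3 × 10^-3
Assume x ≪ 0.824: x ≈ √(1.3 × 10^-3 × 0.824) = 3.27 × 10^-2 M
(x/C₀ = 4% < 5%, so the approximation holds.)
pOH = 1.49, so pH = 14.00 − pOH = 12.51

pH = 12.51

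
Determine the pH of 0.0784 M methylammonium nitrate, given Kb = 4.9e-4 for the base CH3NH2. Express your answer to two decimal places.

CH3NH3+ is the conjugate acid of the weak base CH3NH2.
Ka = Kw/Kb = 1.0×10^-14 / 4.9 × 10^-4 = 2.04 × 10^-11
From the ICE table, Ka = [H+]²/(0.0784 − [H+]) = 2.04 × 10^-11.
Since Ka ≪ C₀, [H+] ≈ √(Ka·C₀) = 1.26 × 10^-6 M.
Check: 0.0016% ionized — well under 5%, approximation valid.
pH = −log(1.26 × 10^-6) = 5.90

pH = 5.90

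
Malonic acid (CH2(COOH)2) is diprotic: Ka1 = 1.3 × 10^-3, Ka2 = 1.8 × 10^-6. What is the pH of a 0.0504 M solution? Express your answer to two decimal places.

Ka1 ≫ Ka2, so treat the first dissociation as the only significant source of H+.
Ka1 = x²/(0.0504 − x) = 1.3 × 10^-3
Solving the quadratic: x = (−Ka1 + √(Ka1² + 4·Ka1·C₀))/2 = 7.47 × 10^-3 M
pH = −log(7.47 × 10^-3) = 2.13

pH = 2.13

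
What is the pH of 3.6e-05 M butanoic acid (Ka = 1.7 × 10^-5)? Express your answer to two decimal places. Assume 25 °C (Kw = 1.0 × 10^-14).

pH = 4.75

CH3(CH2)2COOH ⇌ CH3(CH2)2COO- + H+
Ka = [H+]²/(3.6e-05 − [H+]) = 1.7 × 10^-5
The 5% rule fails; solving [H+]² + Ka·[H+] − Ka·C₀ = 0 exactly:
[H+] = (−Ka + √(Ka² + 4·Ka·C₀))/2 = 1.77 × 10^-5 M
pH = −log(1.77 × 10^-5) = 4.75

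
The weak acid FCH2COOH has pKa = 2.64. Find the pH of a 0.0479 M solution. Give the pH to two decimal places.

pH = 2.03

FCH2COOH ⇌ FCH2COO- + H+
Ka = 10^(−2.64) = 2.29 × 10^-3
Ka = [H+]²/(0.0479 − [H+]) = 2.29 × 10^-3
Here C₀/Ka ≈ 20.9, so the small-[H+] approximation fails. Use the quadratic:
[H+] = (−Ka + √(Ka² + 4·Ka·C₀))/2 = 9.39 × 10^-3 M
pH = −log[H+] = −log(9.39 × 10^-3) = 2.03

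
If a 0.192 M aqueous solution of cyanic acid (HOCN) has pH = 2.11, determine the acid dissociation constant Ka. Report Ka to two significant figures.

[H+] = 10^(-2.11) = 7.76 × 10^-3 M
At equilibrium [HA] = 0.192 − 7.76 × 10^-3 = 1.84 × 10^-1 M
Ka = [H+][A-]/[HA] = (7.76 × 10^-3)² / 1.84 × 10^-1 = 3.3 × 10^-4

Ka = 3.3 × 10^-4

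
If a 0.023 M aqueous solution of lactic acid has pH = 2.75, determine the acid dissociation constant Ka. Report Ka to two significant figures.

[H+] = 10^(-2.75) = 1.78 × 10^-3 M
At equilibrium [HA] = 0.023 − 1.78 × 10^-3 = 2.12 × 10^-2 M
Ka = [H+][A-]/[HA] = (1.78 × 10^-3)² / 2.12 × 10^-2 = 1.5 × 10^-4

Ka = 1.5 × 10^-4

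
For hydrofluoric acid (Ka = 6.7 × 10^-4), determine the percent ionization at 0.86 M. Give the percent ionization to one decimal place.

HF ⇌ F- + H+; let x = [H+] at equilibrium.
x ≈ √(Ka·C₀) = √(6.7 × 10^-4 × 0.86) = 2.40 × 10^-2 M
% ionization = x/C₀ × 100% = 2.40 × 10^-2/0.86 × 100% = 2.8%

2.8%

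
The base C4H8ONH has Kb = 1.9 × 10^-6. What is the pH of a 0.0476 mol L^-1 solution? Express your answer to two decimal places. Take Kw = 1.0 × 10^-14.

pH = 10.48

C4H8ONH + H2O ⇌ C4H8ONH2+ + OH-
From the ICE table, Kb = x²/(0.0476 − x) = 1.9 × 10^-6.
Since Kb ≪ C₀, x ≈ √(Kb·C₀) = 3.01 × 10^-4 M.
pOH = −log(3.01 × 10^-4) = 3.52; pH = 14.00 − 3.52 = 10.48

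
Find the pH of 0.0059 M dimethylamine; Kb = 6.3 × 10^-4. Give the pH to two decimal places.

pH = 11.21

(CH3)2NH + H2O ⇌ (CH3)2NH2+ + OH-
Kb = x²/(0.0059 − x) = 6.3 × 10^-4
Here C₀/Kb ≈ 9.37, so the small-x approximation fails. Use the quadratic:
x = (−Kb + √(Kb² + 4·Kb·C₀))/2 = 1.64 × 10^-3 M
pOH = 2.79, so pH = 14.00 − pOH = 11.21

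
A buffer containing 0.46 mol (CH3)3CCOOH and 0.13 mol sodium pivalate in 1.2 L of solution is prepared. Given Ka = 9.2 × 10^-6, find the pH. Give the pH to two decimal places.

pKa = −log(9.2 × 10^-6) = 5.036
pH = pKa + log([A⁻]/[HA]) = 5.036 + log(0.13/0.46)
pH = 5.036 + (-0.549) = 4.49

pH = 4.49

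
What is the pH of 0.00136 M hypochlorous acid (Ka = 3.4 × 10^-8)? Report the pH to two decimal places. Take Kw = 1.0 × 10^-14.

HOCl ⇌ OCl- + H+
From the ICE table, Ka = x²/(0.00136 − x) = 3.4 × 10^-8.
Since Ka ≪ C₀, x ≈ √(Ka·C₀) = 6.80 × 10^-6 M.
pH = −log[H+] = −log(6.80 × 10^-6) = 5.17

pH = 5.17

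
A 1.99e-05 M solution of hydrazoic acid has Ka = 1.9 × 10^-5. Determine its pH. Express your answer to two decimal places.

HN3 ⇌ N3- + H+
Ka = [H+]²/(1.99e-05 − [H+]) = 1.9 × 10^-5
[H+] is not negligible relative to C₀; solve [H+]² + 1.9e-05·[H+] − 3.78e-10 = 0.
[H+] = (−Ka + √(Ka² + 4·Ka·C₀))/2 = 1.21 × 10^-5 M
pH = −log[H+] = −log(1.21 × 10^-5) = 4.92

pH = 4.92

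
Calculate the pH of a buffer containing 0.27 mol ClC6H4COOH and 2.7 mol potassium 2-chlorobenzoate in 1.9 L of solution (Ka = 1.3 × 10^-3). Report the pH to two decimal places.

pH = 3.89

pKa = −log(1.3 × 10^-3) = 2.886
Henderson–Hasselbalch: pH = pKa + log([ClC6H4COO-]/[ClC6H4COOH]) = 2.886 + log(2.7/0.27)
pH = 2.886 + (+1.000) = 3.89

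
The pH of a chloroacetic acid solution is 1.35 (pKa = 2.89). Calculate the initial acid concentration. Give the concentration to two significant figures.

[H+] = 10^(-1.35) = 4.47 × 10^-2 M = x
Ka = 10^(−2.89) = 1.29 × 10^-3
Ka = x²/(C₀ − x) ⇒ C₀ = x + x²/Ka
C₀ = 4.47 × 10^-2 + (4.47 × 10^-2)²/(1.29 × 10^-3) = 1.59 M

C₀ = 1.6 M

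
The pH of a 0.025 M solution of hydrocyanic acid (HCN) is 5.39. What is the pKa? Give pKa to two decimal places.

pKa = 9.18

[H+] = 10^(-5.39) = 4.07 × 10^-6 M
At equilibrium [HA] = 0.025 − 4.07 × 10^-6 = 2.50 × 10^-2 M
Ka = [H+][A-]/[HA] = (4.07 × 10^-6)² / 2.50 × 10^-2 = 6.63 × 10^-10
pKa = -log(6.63 × 10^-10) = 9.18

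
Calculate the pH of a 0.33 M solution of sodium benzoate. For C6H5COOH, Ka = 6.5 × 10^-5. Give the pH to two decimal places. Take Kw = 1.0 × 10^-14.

C6H5COO- is the conjugate base of the weak acid C6H5COOH.
Kb = Kw/Ka = 1.0×10^-14 / 6.5 × 10^-5 = 1.54 × 10^-10
Kb = [OH-]²/(0.33 − [OH-]) = 1.54 × 10^-10
Neglecting [OH-] in the denominator: [OH-] = √(1.54 × 10^-10 × 0.33) = 7.13 × 10^-6 M
([OH-]/C₀ = 0.0022% < 5%, so the approximation holds.)
pOH = 5.15, so pH = 14.00 − pOH = 8.85

pH = 8.85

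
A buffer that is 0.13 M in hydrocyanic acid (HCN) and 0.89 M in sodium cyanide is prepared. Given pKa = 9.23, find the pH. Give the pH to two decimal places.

Henderson–Hasselbalch: pH = pKa + log([CN-]/[HCN]) = 9.23 + log(0.89/0.13)
pH = 9.23 + (+0.835) = 10.07

pH = 10.07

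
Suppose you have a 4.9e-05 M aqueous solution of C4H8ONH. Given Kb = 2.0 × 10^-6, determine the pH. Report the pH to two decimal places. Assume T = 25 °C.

pH = 8.95

C4H8ONH + H2O ⇌ C4H8ONH2+ + OH-
Kb = x²/(4.9e-05 − x) = 2.0 × 10^-6
Here C₀/Kb ≈ 24.5, so the small-x approximation fails. Use the quadratic:
x = [−2e-06 + √(2e-06² + 3.92e-10)]/2 = 8.95 × 10^-6 M
pOH = 5.05, so pH = 14.00 − pOH = 8.95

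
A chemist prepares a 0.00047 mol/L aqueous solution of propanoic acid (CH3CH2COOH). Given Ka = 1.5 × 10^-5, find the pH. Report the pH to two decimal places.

CH3CH2COOH ⇌ CH3CH2COO- + H+
From the ICE table, Ka = [H+]²/(0.00047 − [H+]) = 1.5 × 10^-5.
[H+] is not negligible relative to C₀; solve [H+]² + 1.5e-05·[H+] − 7.05e-09 = 0.
[H+] = (−Ka + √(Ka² + 4·Ka·C₀))/2 = 7.68 × 10^-5 M
pH = −log[H+] = −log(7.68 × 10^-5) = 4.11

pH = 4.11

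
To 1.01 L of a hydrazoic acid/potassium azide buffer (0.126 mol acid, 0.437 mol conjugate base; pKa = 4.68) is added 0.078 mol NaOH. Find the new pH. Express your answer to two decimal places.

OH- converts HN3 to N3-: HN3 → 0.048 mol, N3- → 0.515 mol.
pH = pKa + log(n_N3-/n_HN3) = 4.68 + log(0.515/0.048) = 4.68 + (+1.031)

pH = 5.71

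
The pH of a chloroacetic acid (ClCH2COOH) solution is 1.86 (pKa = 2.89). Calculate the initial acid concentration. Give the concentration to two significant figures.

C₀ = 1.6 × 10^-1 M

[H+] = 10^(-1.86) = 1.38 × 10^-2 M = x
Ka = 10^(−2.89) = 1.29 × 10^-3
Ka = x²/(C₀ − x) ⇒ C₀ = x + x²/Ka
C₀ = 1.38 × 10^-2 + (1.38 × 10^-2)²/(1.29 × 10^-3) = 1.61 × 10^-1 M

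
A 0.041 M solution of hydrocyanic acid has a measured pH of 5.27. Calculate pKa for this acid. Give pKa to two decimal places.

pKa = 9.15

[H+] = 10^(-5.27) = 5.37 × 10^-6 M
At equilibrium [HA] = 0.041 − 5.37 × 10^-6 = 4.10 × 10^-2 M
Ka = [H+][A-]/[HA] = (5.37 × 10^-6)² / 4.10 × 10^-2 = 7.03 × 10^-10
pKa = -log(7.03 × 10^-10) = 9.15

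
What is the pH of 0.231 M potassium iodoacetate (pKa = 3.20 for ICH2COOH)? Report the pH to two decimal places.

ICH2COO- is the conjugate base of the weak acid ICH2COOH.
Ka = 10^(−3.20) = 6.31 × 10^-4
Kb = Kw/Ka = 1.0×10^-14 / 6.31 × 10^-4 = 1.58 × 10^-11
Kb = [OH-]²/(0.231 − [OH-]) = 1.58 × 10^-11
Neglecting [OH-] in the denominator: [OH-] = √(1.58 × 10^-11 × 0.231) = 1.91 × 10^-6 M
pOH = −log(1.91 × 10^-6) = 5.72; pH = 14.00 − 5.72 = 8.28

pH = 8.28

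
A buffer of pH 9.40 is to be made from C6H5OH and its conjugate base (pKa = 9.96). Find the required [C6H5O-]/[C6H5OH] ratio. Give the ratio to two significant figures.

pH = pKa + log(r) ⇒ log(r) = 9.40 − 9.96 = -0.56
r = [C6H5O-]/[C6H5OH] = 10^(-0.56) = 0.275

ratio = 0.28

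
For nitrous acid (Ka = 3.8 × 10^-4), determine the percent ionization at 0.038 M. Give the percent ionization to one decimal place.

HNO2 ⇌ NO2- + H+; let x = [H+] at equilibrium.
Ka = x²/(C₀ − x); solving the quadratic gives x = 3.61 × 10^-3 M.
Fraction ionized = 3.61 × 10^-3 / 0.038 = 0.0950 → 9.5%

9.5%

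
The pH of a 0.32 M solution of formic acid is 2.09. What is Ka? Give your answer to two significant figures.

[H+] = 10^(-2.09) = 8.13 × 10^-3 M
At equilibrium [HA] = 0.32 − 8.13 × 10^-3 = 3.12 × 10^-1 M
Ka = [H+][A-]/[HA] = (8.13 × 10^-3)² / 3.12 × 10^-1 = 2.1 × 10^-4

Ka = 2.1 × 10^-4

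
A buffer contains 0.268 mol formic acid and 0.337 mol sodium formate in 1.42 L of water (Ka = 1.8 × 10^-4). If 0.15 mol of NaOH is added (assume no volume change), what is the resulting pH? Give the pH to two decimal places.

pH = 4.36

OH- converts HCOOH to HCOO-: HCOOH → 0.118 mol, HCOO- → 0.487 mol.
pKa = −log(1.8 × 10^-4) = 3.745
pH = pKa + log(n_HCOO-/n_HCOOH) = 3.745 + log(0.487/0.118) = 3.745 + (+0.616)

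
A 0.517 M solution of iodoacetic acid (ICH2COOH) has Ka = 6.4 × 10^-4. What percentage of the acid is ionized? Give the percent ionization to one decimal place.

3.5%

ICH2COOH ⇌ ICH2COO- + H+; let x = [H+] at equilibrium.
x ≈ √(Ka·C₀) = √(6.4 × 10^-4 × 0.517) = 1.82 × 10^-2 M
Fraction ionized = 1.82 × 10^-2 / 0.517 = 0.0352 → 3.5%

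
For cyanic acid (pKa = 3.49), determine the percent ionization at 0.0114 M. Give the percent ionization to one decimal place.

15.5%

HOCN ⇌ OCN- + H+; let x = [H+] at equilibrium.
Ka = 10^(−3.49) = 3.24 × 10^-4
Ka = x²/(C₀ − x); solving the quadratic gives x = 1.77 × 10^-3 M.
% ionization = x/C₀ × 100% = 1.77 × 10^-3/0.0114 × 100% = 15.5%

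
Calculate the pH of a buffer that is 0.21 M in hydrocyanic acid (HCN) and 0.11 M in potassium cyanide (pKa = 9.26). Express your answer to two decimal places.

pH = pKa + log([A⁻]/[HA]) = 9.26 + log(0.11/0.21)
pH = 9.26 + (-0.281) = 8.98

pH = 8.98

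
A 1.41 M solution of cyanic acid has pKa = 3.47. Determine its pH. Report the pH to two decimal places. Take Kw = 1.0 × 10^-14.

HOCN ⇌ OCN- + H+
Ka = 10^(−3.47) = 3.39 × 10^-4
Let x = [H+] at equilibrium. Ka = x²/(1.41 − x).
Assume x ≪ 1.41: x ≈ √(3.39 × 10^-4 × 1.41) = 2.19 × 10^-2 M
pH = −log[H+] = −log(2.19 × 10^-2) = 1.66

pH = 1.66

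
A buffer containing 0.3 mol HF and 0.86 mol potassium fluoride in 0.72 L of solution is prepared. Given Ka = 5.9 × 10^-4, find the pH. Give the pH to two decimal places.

pH = 3.69

pKa = −log(5.9 × 10^-4) = 3.229
Using pH = pKa + log([base]/[acid]) with [base]/[acid] = 0.86/0.3:
pH = 3.229 + (+0.457) = 3.69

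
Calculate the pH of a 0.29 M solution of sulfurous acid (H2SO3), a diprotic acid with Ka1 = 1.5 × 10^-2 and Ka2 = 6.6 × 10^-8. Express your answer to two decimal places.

pH = 1.23

Since Ka1 ≫ Ka2, the first ionization dominates [H+].
Ka1 = x²/(0.29 − x) = 1.5 × 10^-2
Solving the quadratic: x = (−Ka1 + √(Ka1² + 4·Ka1·C₀))/2 = 5.89 × 10^-2 M
pH = −log(5.89 × 10^-2) = 1.23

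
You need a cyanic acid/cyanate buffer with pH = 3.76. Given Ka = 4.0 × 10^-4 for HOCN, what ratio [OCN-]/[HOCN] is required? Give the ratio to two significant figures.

ratio = 2.3

pKa = -log(4.0 × 10^-4) = 3.398
pH = pKa + log(r) ⇒ log(r) = 3.76 − 3.398 = +0.362
r = [OCN-]/[HOCN] = 10^(+0.362) = 2.3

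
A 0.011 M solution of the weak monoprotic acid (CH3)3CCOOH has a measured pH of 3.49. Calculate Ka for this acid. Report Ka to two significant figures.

[H+] = 10^(-3.49) = 3.24 × 10^-4 M
At equilibrium [HA] = 0.011 − 3.24 × 10^-4 = 1.07 × 10^-2 M
Ka = [H+][A-]/[HA] = (3.24 × 10^-4)² / 1.07 × 10^-2 = 9.8 × 10^-6

Ka = 9.8 × 10^-6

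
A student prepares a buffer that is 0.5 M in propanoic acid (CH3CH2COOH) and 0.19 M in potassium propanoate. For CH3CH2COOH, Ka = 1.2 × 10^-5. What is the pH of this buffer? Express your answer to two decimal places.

pKa = −log(1.2 × 10^-5) = 4.921
Henderson–Hasselbalch: pH = pKa + log([CH3CH2COO-]/[CH3CH2COOH]) = 4.921 + log(0.19/0.5)
pH = 4.921 + (-0.420) = 4.50

pH = 4.50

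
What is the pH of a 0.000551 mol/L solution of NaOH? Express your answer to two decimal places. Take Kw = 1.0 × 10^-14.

NaOH is a strong base; [OH-] = 0.000551 M.
pOH = -log(0.000551) = 3.26
pH = 14.00 - 3.26 = 10.74

pH = 10.74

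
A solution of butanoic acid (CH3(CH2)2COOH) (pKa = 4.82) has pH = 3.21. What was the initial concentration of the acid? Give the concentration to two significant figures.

C₀ = 2.6 × 10^-2 M

[H+] = 10^(-3.21) = 6.17 × 10^-4 M = x
Ka = 10^(−4.82) = 1.51 × 10^-5
Ka = x²/(C₀ − x) ⇒ C₀ = x + x²/Ka
C₀ = 6.17 × 10^-4 + (6.17 × 10^-4)²/(1.51 × 10^-5) = 2.58 × 10^-2 M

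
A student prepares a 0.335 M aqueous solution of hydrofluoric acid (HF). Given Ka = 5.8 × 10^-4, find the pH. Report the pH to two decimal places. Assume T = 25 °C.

HF ⇌ F- + H+
From the ICE table, Ka = [H+]²/(0.335 − [H+]) = 5.8 × 10^-4.
Assume [H+] ≪ 0.335: [H+] ≈ √(5.8 × 10^-4 × 0.335) = 1.39 × 10^-2 M
([H+]/C₀ = 4.2% < 5%, so the approximation holds.)
pH = −log(1.39 × 10^-2) = 1.86

pH = 1.86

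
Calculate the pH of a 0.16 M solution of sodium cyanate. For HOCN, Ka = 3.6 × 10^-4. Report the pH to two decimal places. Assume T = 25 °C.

pH = 8.32

OCN- is the conjugate base of the weak acid HOCN.
Kb = Kw/Ka = 1.0×10^-14 / 3.6 × 10^-4 = 2.78 × 10^-11
From the ICE table, Kb = [OH-]²/(0.16 − [OH-]) = 2.78 × 10^-11.
Since Kb ≪ C₀, [OH-] ≈ √(Kb·C₀) = 2.11 × 10^-6 M.
Check: 0.0013% ionized — well under 5%, approximation valid.
pOH = 5.68, so pH = 14.00 − pOH = 8.32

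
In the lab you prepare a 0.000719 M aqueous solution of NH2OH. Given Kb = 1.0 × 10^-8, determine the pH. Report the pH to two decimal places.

pH = 8.43

NH2OH + H2O ⇌ NH3OH+ + OH-
From the ICE table, Kb = [OH-]²/(0.000719 − [OH-]) = 1.0 × 10^-8.
Assume [OH-] ≪ 0.000719: [OH-] ≈ √(1.0 × 10^-8 × 0.000719) = 2.68 × 10^-6 M
pOH = −log(2.68 × 10^-6) = 5.57; pH = 14.00 − 5.57 = 8.43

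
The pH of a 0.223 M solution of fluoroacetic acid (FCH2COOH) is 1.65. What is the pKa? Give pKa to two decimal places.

pKa = 2.60

[H+] = 10^(-1.65) = 2.24 × 10^-2 M
At equilibrium [HA] = 0.223 − 2.24 × 10^-2 = 2.01 × 10^-1 M
Ka = [H+][A-]/[HA] = (2.24 × 10^-2)² / 2.01 × 10^-1 = 2.50 × 10^-3
pKa = -log(2.50 × 10^-3) = 2.60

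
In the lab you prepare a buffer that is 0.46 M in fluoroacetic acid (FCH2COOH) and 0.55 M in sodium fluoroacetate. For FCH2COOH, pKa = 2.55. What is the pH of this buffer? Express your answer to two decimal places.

pH = 2.63

Henderson–Hasselbalch: pH = pKa + log([FCH2COO-]/[FCH2COOH]) = 2.55 + log(0.55/0.46)
pH = 2.55 + (+0.078) = 2.63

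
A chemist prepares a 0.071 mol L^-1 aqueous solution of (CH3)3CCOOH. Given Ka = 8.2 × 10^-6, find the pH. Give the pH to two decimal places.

pH = 3.12

(CH3)3CCOOH ⇌ (CH3)3CCOO- + H+
Ka = [H+]²/(0.071 − [H+]) = 8.2 × 10^-6
Neglecting [H+] in the denominator: [H+] = √(8.2 × 10^-6 × 0.071) = 7.63 × 10^-4 M
Check: 1.1% ionized — well under 5%, approximation valid.
pH = −log(7.63 × 10^-4) = 3.12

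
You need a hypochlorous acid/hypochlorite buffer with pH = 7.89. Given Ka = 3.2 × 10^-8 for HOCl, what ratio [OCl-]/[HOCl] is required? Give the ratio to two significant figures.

pKa = -log(3.2 × 10^-8) = 7.495
pH = pKa + log(r) ⇒ log(r) = 7.89 − 7.495 = +0.395
r = [OCl-]/[HOCl] = 10^(+0.395) = 2.48

ratio = 2.5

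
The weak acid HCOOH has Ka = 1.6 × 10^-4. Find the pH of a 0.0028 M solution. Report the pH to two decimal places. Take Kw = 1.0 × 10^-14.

HCOOH ⇌ HCOO- + H+
From the ICE table, Ka = [H+]²/(0.0028 − [H+]) = 1.6 × 10^-4.
Here C₀/Ka ≈ 17.5, so the small-[H+] approximation fails. Use the quadratic:
[H+] = [−0.00016 + √(0.00016² + 1.79e-06)]/2 = 5.94 × 10^-4 M
pH = −log(5.94 × 10^-4) = 3.23

pH = 3.23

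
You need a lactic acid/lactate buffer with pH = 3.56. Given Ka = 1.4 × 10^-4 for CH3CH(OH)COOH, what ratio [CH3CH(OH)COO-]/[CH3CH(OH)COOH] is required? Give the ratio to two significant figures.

ratio = 0.51

pKa = -log(1.4 × 10^-4) = 3.854
pH = pKa + log(r) ⇒ log(r) = 3.56 − 3.854 = -0.294
r = [CH3CH(OH)COO-]/[CH3CH(OH)COOH] = 10^(-0.294) = 0.508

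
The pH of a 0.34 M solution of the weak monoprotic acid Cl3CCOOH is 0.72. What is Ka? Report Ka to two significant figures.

Ka = 2.4 × 10^-1

[H+] = 10^(-0.72) = 1.91 × 10^-1 M
At equilibrium [HA] = 0.34 − 1.91 × 10^-1 = 1.49 × 10^-1 M
Ka = [H+][A-]/[HA] = (1.91 × 10^-1)² / 1.49 × 10^-1 = 2.4 × 10^-1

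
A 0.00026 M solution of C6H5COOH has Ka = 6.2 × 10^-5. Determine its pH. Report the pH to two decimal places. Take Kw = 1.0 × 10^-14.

C6H5COOH ⇌ C6H5COO- + H+
Ka = x²/(0.00026 − x) = 6.2 × 10^-5
Here C₀/Ka ≈ 4.19, so the small-x approximation fails. Use the quadratic:
x = [−6.2e-05 + √(6.2e-05² + 6.45e-08)]/2 = 9.97 × 10^-5 M
pH = −log(9.97 × 10^-5) = 4.00

pH = 4.00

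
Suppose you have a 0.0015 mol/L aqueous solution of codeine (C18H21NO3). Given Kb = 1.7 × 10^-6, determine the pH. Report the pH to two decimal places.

C18H21NO3 + H2O ⇌ C18H22NO3+ + OH-
From the ICE table, Kb = [OH-]²/(0.0015 − [OH-]) = 1.7 × 10^-6.
Assume [OH-] ≪ 0.0015: [OH-] ≈ √(1.7 × 10^-6 × 0.0015) = 5.05 × 10^-5 M
pOH = −log(5.05 × 10^-5) = 4.30; pH = 14.00 − 4.30 = 9.70

pH = 9.70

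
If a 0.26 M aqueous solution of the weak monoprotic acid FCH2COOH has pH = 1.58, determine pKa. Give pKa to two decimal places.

pKa = 2.53

[H+] = 10^(-1.58) = 2.63 × 10^-2 M
At equilibrium [HA] = 0.26 − 2.63 × 10^-2 = 2.34 × 10^-1 M
Ka = [H+][A-]/[HA] = (2.63 × 10^-2)² / 2.34 × 10^-1 = 2.96 × 10^-3
pKa = -log(2.96 × 10^-3) = 2.53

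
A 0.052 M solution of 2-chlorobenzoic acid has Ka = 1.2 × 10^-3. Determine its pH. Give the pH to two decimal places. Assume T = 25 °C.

pH = 2.14

ClC6H4COOH ⇌ ClC6H4COO- + H+
Ka = [H+]²/(0.052 − [H+]) = 1.2 × 10^-3
Here C₀/Ka ≈ 43.3, so the small-[H+] approximation fails. Use the quadratic:
[H+] = (−Ka + √(Ka² + 4·Ka·C₀))/2 = 7.32 × 10^-3 M
pH = −log[H+] = −log(7.32 × 10^-3) = 2.14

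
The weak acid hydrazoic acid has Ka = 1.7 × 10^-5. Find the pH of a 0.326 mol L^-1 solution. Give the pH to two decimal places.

pH = 2.63

HN3 ⇌ N3- + H+
From the ICE table, Ka = [H+]²/(0.326 − [H+]) = 1.7 × 10^-5.
Since Ka ≪ C₀, [H+] ≈ √(Ka·C₀) = 2.35 × 10^-3 M.
pH = −log[H+] = −log(2.35 × 10^-3) = 2.63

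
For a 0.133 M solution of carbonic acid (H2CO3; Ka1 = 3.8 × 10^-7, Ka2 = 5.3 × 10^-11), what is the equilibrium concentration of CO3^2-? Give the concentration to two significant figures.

First ionization gives [H+] ≈ [HCO3-] = 2.25 × 10^-4 M.
Second step: Ka2 = [H+][CO3^2-]/[HCO3-] ≈ [CO3^2-] (since [H+] ≈ [HCO3-]).
So [CO3^2-] ≈ Ka2.

5.3 × 10^-11 M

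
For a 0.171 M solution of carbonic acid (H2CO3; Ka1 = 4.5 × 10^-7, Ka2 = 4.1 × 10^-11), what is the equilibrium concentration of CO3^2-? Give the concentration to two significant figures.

First ionization gives [H+] ≈ [HCO3-] = 2.77 × 10^-4 M.
Second step: Ka2 = [H+][CO3^2-]/[HCO3-] ≈ [CO3^2-] (since [H+] ≈ [HCO3-]).
So [CO3^2-] ≈ Ka2.

4.1 × 10^-11 M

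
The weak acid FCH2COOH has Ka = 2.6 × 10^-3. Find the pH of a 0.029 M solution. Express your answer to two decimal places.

pH = 2.13

FCH2COOH ⇌ FCH2COO- + H+
Ka = x²/(0.029 − x) = 2.6 × 10^-3
The 5% rule fails; solving x² + Ka·x − Ka·C₀ = 0 exactly:
x = [−0.0026 + √(0.0026² + 0.000302)]/2 = 7.48 × 10^-3 M
pH = −log(7.48 × 10^-3) = 2.13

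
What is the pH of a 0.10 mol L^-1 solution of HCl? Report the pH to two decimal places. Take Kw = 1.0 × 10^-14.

pH = 1.00

HCl is a strong acid and dissociates completely, so [H+] = 0.10 M.
pH = -log(0.1) = 1.00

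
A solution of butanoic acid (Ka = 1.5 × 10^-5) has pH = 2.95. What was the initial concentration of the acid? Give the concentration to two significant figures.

C₀ = 8.5 × 10^-2 M

[H+] = 10^(-2.95) = 1.12 × 10^-3 M = x
Ka = x²/(C₀ − x) ⇒ C₀ = x + x²/Ka
C₀ = 1.12 × 10^-3 + (1.12 × 10^-3)²/(1.5 × 10^-5) = 8.47 × 10^-2 M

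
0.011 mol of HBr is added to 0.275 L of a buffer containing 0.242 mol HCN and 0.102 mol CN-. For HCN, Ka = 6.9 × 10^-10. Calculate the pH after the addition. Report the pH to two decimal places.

pH = 8.72

Added H+ converts CN- to HCN: HCN → 0.253 mol, CN- → 0.091 mol.
pKa = −log(6.9 × 10^-10) = 9.161
Henderson–Hasselbalch with mole ratio 0.091/0.253: pH = 9.161 + (-0.444)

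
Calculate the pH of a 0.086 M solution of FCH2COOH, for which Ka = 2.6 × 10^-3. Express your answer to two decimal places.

pH = 1.86

FCH2COOH ⇌ FCH2COO- + H+
Ka = x²/(0.086 − x) = 2.6 × 10^-3
The 5% rule fails; solving x² + Ka·x − Ka·C₀ = 0 exactly:
x = (−Ka + √(Ka² + 4·Ka·C₀))/2 = 1.37 × 10^-2 M
pH = −log(1.37 × 10^-2) = 1.86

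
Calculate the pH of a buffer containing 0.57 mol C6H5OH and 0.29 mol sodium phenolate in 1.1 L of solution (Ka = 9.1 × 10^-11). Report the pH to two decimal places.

pKa = −log(9.1 × 10^-11) = 10.041
Henderson–Hasselbalch: pH = pKa + log([C6H5O-]/[C6H5OH]) = 10.041 + log(0.29/0.57)
pH = 10.041 + (-0.293) = 9.75

pH = 9.75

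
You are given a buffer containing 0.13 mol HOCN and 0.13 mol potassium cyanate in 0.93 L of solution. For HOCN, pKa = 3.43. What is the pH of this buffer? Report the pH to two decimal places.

pH = pKa + log([A⁻]/[HA]) = 3.43 + log(0.13/0.13)
pH = 3.43 + (+0.000) = 3.43

pH = 3.43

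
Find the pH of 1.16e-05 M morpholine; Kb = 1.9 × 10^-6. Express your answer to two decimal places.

pH = 8.58

C4H8ONH + H2O ⇌ C4H8ONH2+ + OH-
From the ICE table, Kb = x²/(1.16e-05 − x) = 1.9 × 10^-6.
x is not negligible relative to C₀; solve x² + 1.9e-06·x − 2.2e-11 = 0.
x = [−1.9e-06 + √(1.9e-06² + 8.82e-11)]/2 = 3.84 × 10^-6 M
pOH = 5.42, so pH = 14.00 − pOH = 8.58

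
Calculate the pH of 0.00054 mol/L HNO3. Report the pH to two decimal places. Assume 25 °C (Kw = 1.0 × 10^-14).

pH = 3.27

HNO3 is a strong acid and dissociates completely, so [H+] = 0.00054 M.
pH = -log(0.00054) = 3.27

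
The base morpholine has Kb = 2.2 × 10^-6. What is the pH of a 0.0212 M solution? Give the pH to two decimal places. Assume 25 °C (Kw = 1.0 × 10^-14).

pH = 10.33

C4H8ONH + H2O ⇌ C4H8ONH2+ + OH-
Let x = [OH-] at equilibrium. Kb = x²/(0.0212 − x).
Since Kb ≪ C₀, x ≈ √(Kb·C₀) = 2.16 × 10^-4 M.
Check: 1% ionized — well under 5%, approximation valid.
pOH = 3.67, so pH = 14.00 − pOH = 10.33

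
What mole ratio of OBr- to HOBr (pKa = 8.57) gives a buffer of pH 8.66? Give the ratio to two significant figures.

ratio = 1.2

pH = pKa + log(r) ⇒ log(r) = 8.66 − 8.57 = +0.09
r = [OBr-]/[HOBr] = 10^(+0.09) = 1.23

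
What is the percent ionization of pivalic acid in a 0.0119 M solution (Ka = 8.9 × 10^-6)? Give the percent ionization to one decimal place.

2.7%

(CH3)3CCOOH ⇌ (CH3)3CCOO- + H+; let x = [H+] at equilibrium.
x ≈ √(Ka·C₀) = √(8.9 × 10^-6 × 0.0119) = 3.25 × 10^-4 M
% ionization = x/C₀ × 100% = 3.25 × 10^-4/0.0119 × 100% = 2.7%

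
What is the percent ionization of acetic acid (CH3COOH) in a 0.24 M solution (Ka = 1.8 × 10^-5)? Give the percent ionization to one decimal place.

CH3COOH ⇌ CH3COO- + H+; let x = [H+] at equilibrium.
x ≈ √(Ka·C₀) = √(1.8 × 10^-5 × 0.24) = 2.08 × 10^-3 M
% ionization = x/C₀ × 100% = 2.08 × 10^-3/0.24 × 100% = 0.9%

0.9%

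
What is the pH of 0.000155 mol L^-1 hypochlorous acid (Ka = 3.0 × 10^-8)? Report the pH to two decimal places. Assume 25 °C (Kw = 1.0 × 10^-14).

HOCl ⇌ OCl- + H+
From the ICE table, Ka = [H+]²/(0.000155 − [H+]) = 3.0 × 10^-8.
Since Ka ≪ C₀, [H+] ≈ √(Ka·C₀) = 2.16 × 10^-6 M.
([H+]/C₀ = 1.4% < 5%, so the approximation holds.)
pH = −log(2.16 × 10^-6) = 5.67

pH = 5.67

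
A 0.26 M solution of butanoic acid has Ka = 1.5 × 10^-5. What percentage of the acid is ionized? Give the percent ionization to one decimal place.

CH3(CH2)2COOH ⇌ CH3(CH2)2COO- + H+; let x = [H+] at equilibrium.
x ≈ √(Ka·C₀) = √(1.5 × 10^-5 × 0.26) = 1.97 × 10^-3 M
% ionization = x/C₀ × 100% = 1.97 × 10^-3/0.26 × 100% = 0.8%

0.8%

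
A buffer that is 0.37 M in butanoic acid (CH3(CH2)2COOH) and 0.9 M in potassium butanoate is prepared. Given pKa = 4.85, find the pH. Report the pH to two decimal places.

pH = 5.24

Using pH = pKa + log([base]/[acid]) with [base]/[acid] = 0.9/0.37:
pH = 4.85 + (+0.386) = 5.24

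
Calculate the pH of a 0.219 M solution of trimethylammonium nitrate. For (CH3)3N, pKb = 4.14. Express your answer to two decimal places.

(CH3)3NH+ is the conjugate acid of the weak base (CH3)3N.
Kb = 10^(−4.14) = 7.24 × 10^-5
Ka = Kw/Kb = 1.0×10^-14 / 7.24 × 10^-5 = 1.38 × 10^-10
Ka = [H+]²/(0.219 − [H+]) = 1.38 × 10^-10
Neglecting [H+] in the denominator: [H+] = √(1.38 × 10^-10 × 0.219) = 5.50 × 10^-6 M
Check: 0.0025% ionized — well under 5%, approximation valid.
pH = −log(5.50 × 10^-6) = 5.26

pH = 5.26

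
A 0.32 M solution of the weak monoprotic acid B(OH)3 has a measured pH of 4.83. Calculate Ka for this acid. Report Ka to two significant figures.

[H+] = 10^(-4.83) = 1.48 × 10^-5 M
At equilibrium [HA] = 0.32 − 1.48 × 10^-5 = 3.20 × 10^-1 M
Ka = [H+][A-]/[HA] = (1.48 × 10^-5)² / 3.20 × 10^-1 = 6.8 × 10^-10

Ka = 6.8 × 10^-10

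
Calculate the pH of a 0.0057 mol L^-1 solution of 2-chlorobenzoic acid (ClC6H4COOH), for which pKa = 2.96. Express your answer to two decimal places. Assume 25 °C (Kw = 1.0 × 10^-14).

pH = 2.70

ClC6H4COOH ⇌ ClC6H4COO- + H+
Ka = 10^(−2.96) = 1.10 × 10^-3
From the ICE table, Ka = [H+]²/(0.0057 − [H+]) = 1.10 × 10^-3.
Here C₀/Ka ≈ 5.18, so the small-[H+] approximation fails. Use the quadratic:
[H+] = (−Ka + √(Ka² + 4·Ka·C₀))/2 = 2.01 × 10^-3 M
pH = −log(2.01 × 10^-3) = 2.70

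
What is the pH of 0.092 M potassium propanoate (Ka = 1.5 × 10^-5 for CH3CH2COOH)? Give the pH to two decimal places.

pH = 8.89

CH3CH2COO- is the conjugate base of the weak acid CH3CH2COOH.
Kb = Kw/Ka = 1.0×10^-14 / 1.5 × 10^-5 = 6.67 × 10^-10
Let x = [OH-] at equilibrium. Kb = x²/(0.092 − x).
Assume x ≪ 0.092: x ≈ √(6.67 × 10^-10 × 0.092) = 7.83 × 10^-6 M
(x/C₀ = 0.0085% < 5%, so the approximation holds.)
pOH = 5.11, so pH = 14.00 − pOH = 8.89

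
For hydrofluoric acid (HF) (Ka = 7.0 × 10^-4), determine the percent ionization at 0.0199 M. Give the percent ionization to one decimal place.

HF ⇌ F- + H+; let x = [H+] at equilibrium.
Solve x² + 0.0007x − 1.39e-05 = 0 → x = 3.40 × 10^-3 M
Fraction ionized = 3.40 × 10^-3 / 0.0199 = 0.1709 → 17.1%

17.1%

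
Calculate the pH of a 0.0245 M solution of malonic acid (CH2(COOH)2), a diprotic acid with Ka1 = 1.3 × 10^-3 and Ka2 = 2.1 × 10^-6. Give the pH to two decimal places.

Ka1 ≫ Ka2, so treat the first dissociation as the only significant source of H+.
Ka1 = x²/(0.0245 − x) = 1.3 × 10^-3
Solving the quadratic: x = (−Ka1 + √(Ka1² + 4·Ka1·C₀))/2 = 5.03 × 10^-3 M
pH = −log(5.03 × 10^-3) = 2.30

pH = 2.30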